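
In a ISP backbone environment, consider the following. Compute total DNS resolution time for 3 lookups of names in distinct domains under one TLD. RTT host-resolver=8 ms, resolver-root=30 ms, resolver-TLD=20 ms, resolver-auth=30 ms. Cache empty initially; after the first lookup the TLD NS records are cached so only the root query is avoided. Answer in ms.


Lookup 1 (cold cache): local + root + TLD + auth = 8 + 30 + 20 + 30 = 88 ms
Lookups 2..3 (TLD NS cached -> skip root; new domain -> still ask TLD and auth): local + TLD + auth = 8 + 20 + 30 = 58 ms each
Remaining 2 lookups: 2 * 58 = 116 ms
Total = 88 + 116 = 204 ms

204


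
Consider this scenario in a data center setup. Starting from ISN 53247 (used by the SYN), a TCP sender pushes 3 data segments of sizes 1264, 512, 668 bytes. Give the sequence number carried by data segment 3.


The SYN occupies sequence number ISN = 53247, so the first data byte is ISN + 1 = 53248.
SEQ of data segment i = (ISN + 1) + sum of payload sizes of segments 1..i-1.
Segment 1: SEQ = 53248, payload = 1264 bytes
Segment 2: SEQ = 54512, payload = 512 bytes
Segment 3: SEQ = 55024, payload = 668 bytes
SEQ of segment 3 = 53248 + 1264 + 512 = 55024

55024


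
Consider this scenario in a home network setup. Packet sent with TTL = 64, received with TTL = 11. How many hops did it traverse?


Given: initial TTL = 64, received TTL = 11
Hops = initial TTL - received TTL
Hops = 64 - 11 = 53

53


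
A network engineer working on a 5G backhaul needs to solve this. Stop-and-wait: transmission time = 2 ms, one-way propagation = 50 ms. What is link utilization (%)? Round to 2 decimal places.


Given: Ttrans = 2 ms, Tprop = 50 ms
RTT = 2 * Tprop = 2 * 50 = 100 ms
U = Ttrans / (Ttrans + RTT)
U = 2 / (2 + 100)
U = 2 / 102 = 0.019608
U% = 1.96%

1.96


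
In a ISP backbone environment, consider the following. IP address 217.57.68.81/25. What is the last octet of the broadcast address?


Given: IP = 217.57.68.81, prefix = /25
Host bits = 32 - 25 = 7
Network last octet = 81 AND mask = 0
Host part size = 2^7 - 1 = 127
Broadcast last octet = 0 OR 127 = 127

127


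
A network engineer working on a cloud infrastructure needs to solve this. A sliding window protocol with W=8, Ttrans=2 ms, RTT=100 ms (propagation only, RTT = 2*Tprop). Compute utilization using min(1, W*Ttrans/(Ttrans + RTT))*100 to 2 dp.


Given: W = 8, Ttrans = 2 ms, RTT = 100 ms (= 2 * Tprop, Tprop = 50 ms)
Cycle time = Ttrans + RTT = 2 + 100 = 102 ms (first packet sent until its ACK returns)
W * Ttrans = 8 * 2 = 16 ms of sending per cycle
W * Ttrans / (Ttrans + RTT) = 16 / 102 = 0.156863
U = min(1, 0.156863) = 0.156863
U% = 15.69%

15.69


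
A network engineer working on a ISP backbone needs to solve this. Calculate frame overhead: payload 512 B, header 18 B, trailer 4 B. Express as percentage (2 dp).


Given: payload = 512 B, header = 18 B, trailer = 4 B
Overhead bytes = header + trailer = 18 + 4 = 22
Total frame = payload + overhead = 512 + 22 = 534
Overhead % = 22 / 534 * 100 = 4.1199% -> 4.12% (2 dp)

4.12


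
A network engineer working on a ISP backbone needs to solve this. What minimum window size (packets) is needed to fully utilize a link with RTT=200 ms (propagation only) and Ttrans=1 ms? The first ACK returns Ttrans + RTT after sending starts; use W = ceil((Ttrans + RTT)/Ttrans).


Given: Ttrans = 1 ms, RTT = 200 ms (= 2 * Tprop, Tprop = 100 ms)
Time until first ACK returns = Ttrans + RTT = 1 + 200 = 201 ms
Need W * Ttrans >= Ttrans + RTT  ->  W >= (Ttrans + RTT) / Ttrans
(Ttrans + RTT) / Ttrans = 201 / 1 = 201
W_min = ceil(201) = 201

201


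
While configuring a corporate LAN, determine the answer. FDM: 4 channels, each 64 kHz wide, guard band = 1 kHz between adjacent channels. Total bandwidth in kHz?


Given: 4 channels, 64 kHz each, guard = 1 kHz
Channel bandwidth = 4 * 64 = 256 kHz
Guard bands = 3 gaps * 1 kHz = 3 kHz
Total = 256 + 3 = 259 kHz

259


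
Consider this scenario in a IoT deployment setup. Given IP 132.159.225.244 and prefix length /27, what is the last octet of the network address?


Given: IP = 132.159.225.244, prefix = /27
Subnet mask = 255.255.255.224
Last octet of IP: 244
Last octet of mask: 224
Network last octet = 244 AND 224 = 224

224


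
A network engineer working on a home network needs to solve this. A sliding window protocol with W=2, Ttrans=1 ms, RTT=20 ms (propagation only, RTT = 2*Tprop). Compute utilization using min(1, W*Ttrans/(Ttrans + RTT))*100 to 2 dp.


Given: W = 2, Ttrans = 1 ms, RTT = 20 ms (= 2 * Tprop, Tprop = 10 ms)
Cycle time = Ttrans + RTT = 1 + 20 = 21 ms (first packet sent until its ACK returns)
W * Ttrans = 2 * 1 = 2 ms of sending per cycle
W * Ttrans / (Ttrans + RTT) = 2 / 21 = 0.095238
U = min(1, 0.095238) = 0.095238
U% = 9.52%

9.52


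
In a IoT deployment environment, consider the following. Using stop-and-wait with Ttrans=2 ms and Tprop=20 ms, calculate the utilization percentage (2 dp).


Given: Ttrans = 2 ms, Tprop = 20 ms
RTT = 2 * Tprop = 2 * 20 = 40 ms
U = Ttrans / (Ttrans + RTT)
U = 2 / (2 + 40)
U = 2 / 42 = 0.047619
U% = 4.76%

4.76


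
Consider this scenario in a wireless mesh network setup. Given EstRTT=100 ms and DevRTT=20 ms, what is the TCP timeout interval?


Given: EstRTT = 100 ms, DevRTT = 20 ms
Timeout = EstRTT + 4 * DevRTT
4 * DevRTT = 4 * 20 = 80
Timeout = 100 + 80 = 180 ms

180


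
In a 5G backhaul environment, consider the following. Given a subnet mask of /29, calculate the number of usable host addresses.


Given: subnet mask /29
Host bits = 32 - 29 = 3
Total addresses = 2^3 = 8
Usable hosts = 8 - 2 (network + broadcast) = 6

6


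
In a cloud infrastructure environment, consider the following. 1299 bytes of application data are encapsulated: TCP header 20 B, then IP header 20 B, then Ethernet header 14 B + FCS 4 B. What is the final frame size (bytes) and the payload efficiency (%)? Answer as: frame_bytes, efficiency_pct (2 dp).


TCP segment = 1299 + 20 = 1319 B
IP packet = 1319 + 20 = 1339 B
Ethernet frame = 1339 + 14 + 4 = 1357 B
Efficiency = app / frame = 1299 / 1357 = 0.957259 = 95.7259% -> 95.73% (2 dp)

1357, 95.73


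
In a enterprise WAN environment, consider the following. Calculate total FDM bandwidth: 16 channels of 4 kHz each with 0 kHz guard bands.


Given: 16 channels, 4 kHz each, guard = 0 kHz
Channel bandwidth = 16 * 4 = 64 kHz
Guard bands = 15 gaps * 0 kHz = 0 kHz
Total = 64 + 0 = 64 kHz

64


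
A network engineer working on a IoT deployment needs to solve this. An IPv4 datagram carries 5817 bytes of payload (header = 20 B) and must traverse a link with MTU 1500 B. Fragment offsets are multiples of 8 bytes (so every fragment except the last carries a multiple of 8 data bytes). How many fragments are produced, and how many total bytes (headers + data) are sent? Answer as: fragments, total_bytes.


Max data per non-final fragment = floor((MTU - header)/8)*8 = floor((1500 - 20)/8)*8 = floor(1480/8)*8 = 1480 B
Final fragment needs no 8-byte alignment: it can carry up to MTU - header = 1480 B
Non-final fragments needed = ceil((payload - 1480) / 1480) = ceil(4337/1480) = ceil(2.9304) = 3
Number of fragments = 3 + 1 = 4
Fragment sizes (data): 3 * 1480 B + 1377 B (last, 1377 <= 1480 OK)
Total bytes sent = payload + n_frags * header = 5817 + 4*20 = 5817 + 80 = 5897 B

4, 5897


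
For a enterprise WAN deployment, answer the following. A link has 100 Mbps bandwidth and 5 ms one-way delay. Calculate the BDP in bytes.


Given: bandwidth = 100 Mbps, delay = 5 ms
BDP in bits = 100 * 10^6 * 5 / 1000
BDP in bits = 500000
BDP in bytes = 500000 / 8 = 62500

62500


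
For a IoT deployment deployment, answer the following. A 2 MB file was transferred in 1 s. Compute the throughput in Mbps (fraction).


Given: file = 2 MB, time = 1 s
File in Mb = 2 * 8 = 16 Mb
Throughput = 16 / 1 Mbps
Throughput = 16 Mbps

16


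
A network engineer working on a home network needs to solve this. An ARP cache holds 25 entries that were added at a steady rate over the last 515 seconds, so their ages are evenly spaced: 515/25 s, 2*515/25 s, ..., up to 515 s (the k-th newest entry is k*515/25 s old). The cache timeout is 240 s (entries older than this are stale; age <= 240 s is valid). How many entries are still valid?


Ages are k * 515/25 s for k = 1..25 (spacing = 20.6000 s).
Entry k is valid iff k * 515/25 <= 240 iff k <= 25 * 240 / 515 = 11.6505
n_valid = floor(11.6505) = 11
(n_stale = 25 - 11 = 14)

11


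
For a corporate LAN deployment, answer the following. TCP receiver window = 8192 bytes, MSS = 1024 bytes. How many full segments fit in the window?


Given: RWND = 8192 bytes, MSS = 1024 bytes
Full segments = floor(RWND / MSS)
Full segments = floor(8192 / 1024)
Full segments = floor(8.0) = 8

8


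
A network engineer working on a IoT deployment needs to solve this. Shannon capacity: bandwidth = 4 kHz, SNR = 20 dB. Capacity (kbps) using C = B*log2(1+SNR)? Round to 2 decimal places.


Given: B = 4 kHz, SNR = 20 dB
SNR linear = 10^(20/10) = 100
1 + SNR = 101
log2(101) = 6.6582114828
C = 4 * 1000 * 6.6582114828 = 26632.8459 bps
C = 26.632846 kbps -> 26.63 kbps (2 dp)

26.63


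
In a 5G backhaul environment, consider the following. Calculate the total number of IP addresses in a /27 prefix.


Given: CIDR prefix /27
Host bits = 32 - 27 = 5
Total addresses = 2^5 = 32

32


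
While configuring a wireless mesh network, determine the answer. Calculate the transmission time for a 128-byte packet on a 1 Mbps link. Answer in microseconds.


Given: packet = 128 bytes, bandwidth = 1 Mbps
Packet in bits = 128 * 8 = 1024 bits
Bandwidth = 1 * 10^6 = 1000000 bps
Time = 1024 / 1000000 seconds
Time in us = 1024 * 10^6 / 1000000 = 1024

1024


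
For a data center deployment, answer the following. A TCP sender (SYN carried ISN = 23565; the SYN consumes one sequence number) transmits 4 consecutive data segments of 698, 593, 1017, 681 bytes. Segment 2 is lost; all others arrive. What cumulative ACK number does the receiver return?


SYN uses sequence number 23565; first data byte = ISN + 1 = 23566.
Segment 1: SEQ = 23566, len = 698 B, covers [23566, 24263]
Segment 2: SEQ = 24264, len = 593 B, covers [24264, 24856] [LOST]
Segment 3: SEQ = 24857, len = 1017 B, covers [24857, 25873]
Segment 4: SEQ = 25874, len = 681 B, covers [25874, 26554]
In-order data received: bytes [23566, 24263] (segments 1..1).
Segment 2 missing -> gap begins at byte 24264; later segments buffered out of order.
Cumulative ACK = next expected in-order byte = 23566 + 698 = 24264

24264


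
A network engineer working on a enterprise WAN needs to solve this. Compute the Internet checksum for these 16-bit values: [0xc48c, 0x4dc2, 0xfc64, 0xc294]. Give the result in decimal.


Given words: [0xc48c, 0x4dc2, 0xfc64, 0xc294]
Step 1: Sum all words
Raw sum = 50316 + 19906 + 64612 + 49812 = 184646
Step 2: Fold carry: (53574 + 2) = 53576
One's complement = ~53576 & 0xFFFF = 11959

11959


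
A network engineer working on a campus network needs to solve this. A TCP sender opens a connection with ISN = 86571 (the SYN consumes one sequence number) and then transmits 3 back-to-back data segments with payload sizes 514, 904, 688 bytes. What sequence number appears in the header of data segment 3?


The SYN occupies sequence number ISN = 86571, so the first data byte is ISN + 1 = 86572.
SEQ of data segment i = (ISN + 1) + sum of payload sizes of segments 1..i-1.
Segment 1: SEQ = 86572, payload = 514 bytes
Segment 2: SEQ = 87086, payload = 904 bytes
Segment 3: SEQ = 87990, payload = 688 bytes
SEQ of segment 3 = 86572 + 514 + 904 = 87990

87990


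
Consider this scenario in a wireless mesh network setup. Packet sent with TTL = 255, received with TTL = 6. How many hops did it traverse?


Given: initial TTL = 255, received TTL = 6
Hops = initial TTL - received TTL
Hops = 255 - 6 = 249

249


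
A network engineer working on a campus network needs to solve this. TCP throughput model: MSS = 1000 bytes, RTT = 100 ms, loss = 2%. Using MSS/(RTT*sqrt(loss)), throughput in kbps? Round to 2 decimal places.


Given: MSS = 1000 bytes, RTT = 100 ms, loss = 2%
RTT in seconds = 100 / 1000 = 0.1
Loss rate = 2% = 0.02
sqrt(loss) = sqrt(0.02) = 0.141421356237
Throughput (bytes/s) = 1000 / (0.1 * 0.141421356237) = 70710.6781
Throughput (kbps) = 70710.6781 * 8 / 1000 = 565.685425 -> 565.69 kbps (2 dp)

565.69


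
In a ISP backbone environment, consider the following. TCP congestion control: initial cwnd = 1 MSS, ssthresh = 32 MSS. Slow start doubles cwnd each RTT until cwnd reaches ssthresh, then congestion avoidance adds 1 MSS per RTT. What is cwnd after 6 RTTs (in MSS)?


RTT 0: cwnd = 1 MSS (initial)
RTT 1: cwnd = 2 MSS (slow start, doubled)
RTT 2: cwnd = 4 MSS (slow start, doubled)
RTT 3: cwnd = 8 MSS (slow start, doubled)
RTT 4: cwnd = 16 MSS (slow start, doubled)
RTT 5: cwnd = 32 MSS (slow start, doubled)
RTT 6: cwnd = 33 MSS (congestion avoidance, +1)

33


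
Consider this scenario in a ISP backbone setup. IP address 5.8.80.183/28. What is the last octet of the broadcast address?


Given: IP = 5.8.80.183, prefix = /28
Host bits = 32 - 28 = 4
Network last octet = 183 AND mask = 176
Host part size = 2^4 - 1 = 15
Broadcast last octet = 176 OR 15 = 191

191


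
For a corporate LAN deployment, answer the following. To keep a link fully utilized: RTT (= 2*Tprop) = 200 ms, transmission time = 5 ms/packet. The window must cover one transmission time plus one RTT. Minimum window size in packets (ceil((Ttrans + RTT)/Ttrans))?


Given: Ttrans = 5 ms, RTT = 200 ms (= 2 * Tprop, Tprop = 100 ms)
Time until first ACK returns = Ttrans + RTT = 5 + 200 = 205 ms
Need W * Ttrans >= Ttrans + RTT  ->  W >= (Ttrans + RTT) / Ttrans
(Ttrans + RTT) / Ttrans = 205 / 5 = 41
W_min = ceil(41) = 41

41


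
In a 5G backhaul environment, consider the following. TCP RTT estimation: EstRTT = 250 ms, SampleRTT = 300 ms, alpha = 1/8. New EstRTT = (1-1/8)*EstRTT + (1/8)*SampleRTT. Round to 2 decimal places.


Given: EstRTT = 250 ms, SampleRTT = 300 ms, alpha = 1/8
New EstRTT = (1 - alpha) * EstRTT + alpha * SampleRTT
(7/8) * 250 = 218.75
(1/8) * 300 = 37.5
New EstRTT = 218.75 + 37.5 = 256.25 ms -> 256.25 ms (2 dp)

256.25


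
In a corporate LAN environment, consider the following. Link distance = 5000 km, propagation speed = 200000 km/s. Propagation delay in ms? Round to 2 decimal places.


Given: distance = 5000 km, speed = 200000 km/s
Delay = distance / speed = 5000 / 200000 seconds
Delay in ms = 5000 * 1000 / 200000
Delay = 25.0000 ms
Rounded to 2 dp = 25.00 ms

25.00


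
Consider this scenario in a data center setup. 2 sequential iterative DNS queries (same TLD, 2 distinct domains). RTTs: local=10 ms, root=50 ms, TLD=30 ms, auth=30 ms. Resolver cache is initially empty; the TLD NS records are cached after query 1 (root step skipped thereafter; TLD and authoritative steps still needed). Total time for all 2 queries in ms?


Lookup 1 (cold cache): local + root + TLD + auth = 10 + 50 + 30 + 30 = 120 ms
Lookups 2..2 (TLD NS cached -> skip root; new domain -> still ask TLD and auth): local + TLD + auth = 10 + 30 + 30 = 70 ms each
Remaining 1 lookups: 1 * 70 = 70 ms
Total = 120 + 70 = 190 ms

190


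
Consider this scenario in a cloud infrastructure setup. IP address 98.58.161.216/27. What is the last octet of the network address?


Given: IP = 98.58.161.216, prefix = /27
Subnet mask = 255.255.255.224
Last octet of IP: 216
Last octet of mask: 224
Network last octet = 216 AND 224 = 192

192


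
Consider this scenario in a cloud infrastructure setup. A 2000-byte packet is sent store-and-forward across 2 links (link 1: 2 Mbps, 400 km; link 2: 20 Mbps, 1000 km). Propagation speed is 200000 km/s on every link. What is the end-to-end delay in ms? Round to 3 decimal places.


Packet = 2000 bytes = 16000 bits. Store-and-forward: sum (t_trans + t_prop) per link.
Link 1: t_trans = 16000/(2*10^6) s = 8.0000 ms; t_prop = 400/200000 s = 2.0000 ms; subtotal = 10.0000 ms
Link 2: t_trans = 16000/(20*10^6) s = 0.8000 ms; t_prop = 1000/200000 s = 5.0000 ms; subtotal = 5.8000 ms
End-to-end = 10.0000 + 5.8000 = 15.8000 ms -> 15.800 ms (3 dp)

15.800


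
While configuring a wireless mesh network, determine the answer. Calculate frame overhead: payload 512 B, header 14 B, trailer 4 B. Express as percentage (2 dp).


Given: payload = 512 B, header = 14 B, trailer = 4 B
Overhead bytes = header + trailer = 14 + 4 = 18
Total frame = payload + overhead = 512 + 18 = 530
Overhead % = 18 / 530 * 100 = 3.3962% -> 3.40% (2 dp)

3.40


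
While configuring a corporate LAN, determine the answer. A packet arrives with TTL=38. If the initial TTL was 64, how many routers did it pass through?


Given: initial TTL = 64, received TTL = 38
Hops = initial TTL - received TTL
Hops = 64 - 38 = 26

26


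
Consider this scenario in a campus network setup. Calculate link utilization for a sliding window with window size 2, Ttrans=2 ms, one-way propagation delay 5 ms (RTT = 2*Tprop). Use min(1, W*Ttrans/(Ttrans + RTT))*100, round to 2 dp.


Given: W = 2, Ttrans = 2 ms, RTT = 10 ms (= 2 * Tprop, Tprop = 5 ms)
Cycle time = Ttrans + RTT = 2 + 10 = 12 ms (first packet sent until its ACK returns)
W * Ttrans = 2 * 2 = 4 ms of sending per cycle
W * Ttrans / (Ttrans + RTT) = 4 / 12 = 0.333333
U = min(1, 0.333333) = 0.333333
U% = 33.33%

33.33


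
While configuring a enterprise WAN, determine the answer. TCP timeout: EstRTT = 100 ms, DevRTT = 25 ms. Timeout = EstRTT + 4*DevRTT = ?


Given: EstRTT = 100 ms, DevRTT = 25 ms
Timeout = EstRTT + 4 * DevRTT
4 * DevRTT = 4 * 25 = 100
Timeout = 100 + 100 = 200 ms

200


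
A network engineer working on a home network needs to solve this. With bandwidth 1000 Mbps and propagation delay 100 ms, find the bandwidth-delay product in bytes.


Given: bandwidth = 1000 Mbps, delay = 100 ms
BDP in bits = 1000 * 10^6 * 100 / 1000
BDP in bits = 100000000
BDP in bytes = 100000000 / 8 = 12500000

12500000


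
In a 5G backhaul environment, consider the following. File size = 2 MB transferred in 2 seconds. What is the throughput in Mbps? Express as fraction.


Given: file = 2 MB, time = 2 s
File in Mb = 2 * 8 = 16 Mb
Throughput = 16 / 2 Mbps
Throughput = 8 Mbps

8


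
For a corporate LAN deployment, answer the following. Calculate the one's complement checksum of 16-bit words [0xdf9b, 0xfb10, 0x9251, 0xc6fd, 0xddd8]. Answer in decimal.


Given words: [0xdf9b, 0xfb10, 0x9251, 0xc6fd, 0xddd8]
Step 1: Sum all words
Raw sum = 57243 + 64272 + 37457 + 50941 + 56792 = 266705
Step 2: Fold carry: (4561 + 4) = 4565
One's complement = ~4565 & 0xFFFF = 60970

60970


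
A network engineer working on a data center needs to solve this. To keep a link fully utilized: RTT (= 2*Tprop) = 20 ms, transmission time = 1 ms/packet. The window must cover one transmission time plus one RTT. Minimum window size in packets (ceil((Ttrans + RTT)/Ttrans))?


Given: Ttrans = 1 ms, RTT = 20 ms (= 2 * Tprop, Tprop = 10 ms)
Time until first ACK returns = Ttrans + RTT = 1 + 20 = 21 ms
Need W * Ttrans >= Ttrans + RTT  ->  W >= (Ttrans + RTT) / Ttrans
(Ttrans + RTT) / Ttrans = 21 / 1 = 21
W_min = ceil(21) = 21

21


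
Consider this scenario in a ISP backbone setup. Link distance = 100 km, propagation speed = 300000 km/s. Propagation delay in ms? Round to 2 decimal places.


Given: distance = 100 km, speed = 300000 km/s
Delay = distance / speed = 100 / 300000 seconds
Delay in ms = 100 * 1000 / 300000
Delay = 0.3333 ms
Rounded to 2 dp = 0.33 ms

0.33


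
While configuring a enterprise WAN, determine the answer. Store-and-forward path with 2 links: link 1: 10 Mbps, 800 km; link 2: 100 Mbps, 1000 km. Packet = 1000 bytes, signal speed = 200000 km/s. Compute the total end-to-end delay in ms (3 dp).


Packet = 1000 bytes = 8000 bits. Store-and-forward: sum (t_trans + t_prop) per link.
Link 1: t_trans = 8000/(10*10^6) s = 0.8000 ms; t_prop = 800/200000 s = 4.0000 ms; subtotal = 4.8000 ms
Link 2: t_trans = 8000/(100*10^6) s = 0.0800 ms; t_prop = 1000/200000 s = 5.0000 ms; subtotal = 5.0800 ms
End-to-end = 4.8000 + 5.0800 = 9.8800 ms -> 9.880 ms (3 dp)

9.880


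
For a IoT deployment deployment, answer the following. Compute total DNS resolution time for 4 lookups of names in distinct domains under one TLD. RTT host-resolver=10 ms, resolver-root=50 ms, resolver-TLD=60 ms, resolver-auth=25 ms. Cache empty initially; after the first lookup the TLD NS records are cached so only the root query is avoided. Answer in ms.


Lookup 1 (cold cache): local + root + TLD + auth = 10 + 50 + 60 + 25 = 145 ms
Lookups 2..4 (TLD NS cached -> skip root; new domain -> still ask TLD and auth): local + TLD + auth = 10 + 60 + 25 = 95 ms each
Remaining 3 lookups: 3 * 95 = 285 ms
Total = 145 + 285 = 430 ms

430


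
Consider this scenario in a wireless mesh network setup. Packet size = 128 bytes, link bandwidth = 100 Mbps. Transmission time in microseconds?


Given: packet = 128 bytes, bandwidth = 100 Mbps
Packet in bits = 128 * 8 = 1024 bits
Bandwidth = 100 * 10^6 = 100000000 bps
Time = 1024 / 100000000 seconds
Time in us = 1024 * 10^6 / 100000000 = 10.24

10.24


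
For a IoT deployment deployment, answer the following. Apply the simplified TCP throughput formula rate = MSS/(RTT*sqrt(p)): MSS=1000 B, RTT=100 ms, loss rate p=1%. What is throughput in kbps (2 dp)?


Given: MSS = 1000 bytes, RTT = 100 ms, loss = 1%
RTT in seconds = 100 / 1000 = 0.1
Loss rate = 1% = 0.01
sqrt(loss) = sqrt(0.01) = 0.1
Throughput (bytes/s) = 1000 / (0.1 * 0.1) = 100000.0000
Throughput (kbps) = 100000.0000 * 8 / 1000 = 800.000000 -> 800.00 kbps (2 dp)

800.00


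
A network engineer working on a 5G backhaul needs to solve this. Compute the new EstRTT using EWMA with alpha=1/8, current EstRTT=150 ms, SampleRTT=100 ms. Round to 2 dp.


Given: EstRTT = 150 ms, SampleRTT = 100 ms, alpha = 1/8
New EstRTT = (1 - alpha) * EstRTT + alpha * SampleRTT
(7/8) * 150 = 131.25
(1/8) * 100 = 12.5
New EstRTT = 131.25 + 12.5 = 143.75 ms -> 143.75 ms (2 dp)

143.75


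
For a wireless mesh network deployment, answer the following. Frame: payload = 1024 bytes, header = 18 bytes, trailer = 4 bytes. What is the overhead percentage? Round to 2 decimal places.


Given: payload = 1024 B, header = 18 B, trailer = 4 B
Overhead bytes = header + trailer = 18 + 4 = 22
Total frame = payload + overhead = 1024 + 22 = 1046
Overhead % = 22 / 1046 * 100 = 2.1033% -> 2.10% (2 dp)

2.10


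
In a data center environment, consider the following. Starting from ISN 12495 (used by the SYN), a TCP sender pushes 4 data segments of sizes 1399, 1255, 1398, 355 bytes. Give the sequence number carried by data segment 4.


The SYN occupies sequence number ISN = 12495, so the first data byte is ISN + 1 = 12496.
SEQ of data segment i = (ISN + 1) + sum of payload sizes of segments 1..i-1.
Segment 1: SEQ = 12496, payload = 1399 bytes
Segment 2: SEQ = 13895, payload = 1255 bytes
Segment 3: SEQ = 15150, payload = 1398 bytes
Segment 4: SEQ = 16548, payload = 355 bytes
SEQ of segment 4 = 12496 + 1399 + 1255 + 1398 = 16548

16548


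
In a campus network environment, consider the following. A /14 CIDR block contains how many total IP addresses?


Given: CIDR prefix /14
Host bits = 32 - 14 = 18
Total addresses = 2^18 = 262144

262144


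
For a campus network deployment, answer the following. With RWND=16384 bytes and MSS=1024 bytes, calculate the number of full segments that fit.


Given: RWND = 16384 bytes, MSS = 1024 bytes
Full segments = floor(RWND / MSS)
Full segments = floor(16384 / 1024)
Full segments = floor(16.0) = 16

16


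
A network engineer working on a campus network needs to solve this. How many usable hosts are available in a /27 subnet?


Given: subnet mask /27
Host bits = 32 - 27 = 5
Total addresses = 2^5 = 32
Usable hosts = 32 - 2 (network + broadcast) = 30

30


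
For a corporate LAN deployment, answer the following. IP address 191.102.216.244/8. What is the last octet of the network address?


Given: IP = 191.102.216.244, prefix = /8
Subnet mask = 255.0.0.0
Last octet of IP: 244
Last octet of mask: 0
Network last octet = 244 AND 0 = 0

0


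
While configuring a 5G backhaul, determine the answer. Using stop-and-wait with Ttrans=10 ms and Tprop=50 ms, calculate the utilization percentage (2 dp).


Given: Ttrans = 10 ms, Tprop = 50 ms
RTT = 2 * Tprop = 2 * 50 = 100 ms
U = Ttrans / (Ttrans + RTT)
U = 10 / (10 + 100)
U = 10 / 110 = 0.090909
U% = 9.09%

9.09


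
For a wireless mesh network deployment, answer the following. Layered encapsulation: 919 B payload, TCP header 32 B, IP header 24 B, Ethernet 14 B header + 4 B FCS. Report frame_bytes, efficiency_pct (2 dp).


TCP segment = 919 + 32 = 951 B
IP packet = 951 + 24 = 975 B
Ethernet frame = 975 + 14 + 4 = 993 B
Efficiency = app / frame = 919 / 993 = 0.925478 = 92.5478% -> 92.55% (2 dp)

993, 92.55


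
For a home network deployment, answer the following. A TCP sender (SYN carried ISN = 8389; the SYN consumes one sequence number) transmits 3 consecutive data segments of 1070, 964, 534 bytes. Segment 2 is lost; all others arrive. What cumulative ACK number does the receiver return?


SYN uses sequence number 8389; first data byte = ISN + 1 = 8390.
Segment 1: SEQ = 8390, len = 1070 B, covers [8390, 9459]
Segment 2: SEQ = 9460, len = 964 B, covers [9460, 10423] [LOST]
Segment 3: SEQ = 10424, len = 534 B, covers [10424, 10957]
In-order data received: bytes [8390, 9459] (segments 1..1).
Segment 2 missing -> gap begins at byte 9460; later segments buffered out of order.
Cumulative ACK = next expected in-order byte = 8390 + 1070 = 9460

9460


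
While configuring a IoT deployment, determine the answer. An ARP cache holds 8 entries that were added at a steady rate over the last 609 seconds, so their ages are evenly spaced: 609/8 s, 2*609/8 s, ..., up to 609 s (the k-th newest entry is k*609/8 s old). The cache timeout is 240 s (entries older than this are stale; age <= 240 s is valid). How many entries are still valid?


Ages are k * 609/8 s for k = 1..8 (spacing = 76.1250 s).
Entry k is valid iff k * 609/8 <= 240 iff k <= 8 * 240 / 609 = 3.1527
n_valid = floor(3.1527) = 3
(n_stale = 8 - 3 = 5)

3


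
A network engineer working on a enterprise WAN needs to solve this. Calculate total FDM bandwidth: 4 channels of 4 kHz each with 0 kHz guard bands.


Given: 4 channels, 4 kHz each, guard = 0 kHz
Channel bandwidth = 4 * 4 = 16 kHz
Guard bands = 3 gaps * 0 kHz = 0 kHz
Total = 16 + 0 = 16 kHz

16


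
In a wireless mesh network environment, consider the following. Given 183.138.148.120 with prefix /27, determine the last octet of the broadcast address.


Given: IP = 183.138.148.120, prefix = /27
Host bits = 32 - 27 = 5
Network last octet = 120 AND mask = 96
Host part size = 2^5 - 1 = 31
Broadcast last octet = 96 OR 31 = 127

127


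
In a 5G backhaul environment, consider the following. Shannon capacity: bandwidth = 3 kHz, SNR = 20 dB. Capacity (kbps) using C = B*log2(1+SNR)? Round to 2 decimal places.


Given: B = 3 kHz, SNR = 20 dB
SNR linear = 10^(20/10) = 100
1 + SNR = 101
log2(101) = 6.6582114828
C = 3 * 1000 * 6.6582114828 = 19974.6344 bps
C = 19.974634 kbps -> 19.97 kbps (2 dp)

19.97


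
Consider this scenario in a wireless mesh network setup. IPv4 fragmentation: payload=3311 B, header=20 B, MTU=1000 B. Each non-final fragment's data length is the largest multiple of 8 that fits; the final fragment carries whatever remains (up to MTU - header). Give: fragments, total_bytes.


Max data per non-final fragment = floor((MTU - header)/8)*8 = floor((1000 - 20)/8)*8 = floor(980/8)*8 = 976 B
Final fragment needs no 8-byte alignment: it can carry up to MTU - header = 980 B
Non-final fragments needed = ceil((payload - 980) / 976) = ceil(2331/976) = ceil(2.3883) = 3
Number of fragments = 3 + 1 = 4
Fragment sizes (data): 3 * 976 B + 383 B (last, 383 <= 980 OK)
Total bytes sent = payload + n_frags * header = 3311 + 4*20 = 3311 + 80 = 3391 B

4, 3391


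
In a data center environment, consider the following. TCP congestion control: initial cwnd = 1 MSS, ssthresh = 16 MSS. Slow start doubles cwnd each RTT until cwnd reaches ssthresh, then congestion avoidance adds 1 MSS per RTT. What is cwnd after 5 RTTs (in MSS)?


RTT 0: cwnd = 1 MSS (initial)
RTT 1: cwnd = 2 MSS (slow start, doubled)
RTT 2: cwnd = 4 MSS (slow start, doubled)
RTT 3: cwnd = 8 MSS (slow start, doubled)
RTT 4: cwnd = 16 MSS (slow start, doubled)
RTT 5: cwnd = 17 MSS (congestion avoidance, +1)

17


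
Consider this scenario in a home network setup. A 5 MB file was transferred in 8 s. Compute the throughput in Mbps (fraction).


Given: file = 5 MB, time = 8 s
File in Mb = 5 * 8 = 40 Mb
Throughput = 40 / 8 Mbps
Throughput = 5 Mbps

5


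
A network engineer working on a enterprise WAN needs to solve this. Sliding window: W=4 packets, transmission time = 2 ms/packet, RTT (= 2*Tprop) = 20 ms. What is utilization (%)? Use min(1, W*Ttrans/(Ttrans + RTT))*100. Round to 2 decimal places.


Given: W = 4, Ttrans = 2 ms, RTT = 20 ms (= 2 * Tprop, Tprop = 10 ms)
Cycle time = Ttrans + RTT = 2 + 20 = 22 ms (first packet sent until its ACK returns)
W * Ttrans = 4 * 2 = 8 ms of sending per cycle
W * Ttrans / (Ttrans + RTT) = 8 / 22 = 0.363636
U = min(1, 0.363636) = 0.363636
U% = 36.36%

36.36


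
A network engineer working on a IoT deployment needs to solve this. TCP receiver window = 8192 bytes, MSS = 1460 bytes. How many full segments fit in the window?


Given: RWND = 8192 bytes, MSS = 1460 bytes
Full segments = floor(RWND / MSS)
Full segments = floor(8192 / 1460)
Full segments = floor(5.611) = 5

5


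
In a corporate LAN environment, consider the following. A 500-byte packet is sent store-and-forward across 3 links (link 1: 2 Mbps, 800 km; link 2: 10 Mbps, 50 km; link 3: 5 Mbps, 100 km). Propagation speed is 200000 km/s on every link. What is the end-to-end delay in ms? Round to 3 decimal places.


Packet = 500 bytes = 4000 bits. Store-and-forward: sum (t_trans + t_prop) per link.
Link 1: t_trans = 4000/(2*10^6) s = 2.0000 ms; t_prop = 800/200000 s = 4.0000 ms; subtotal = 6.0000 ms
Link 2: t_trans = 4000/(10*10^6) s = 0.4000 ms; t_prop = 50/200000 s = 0.2500 ms; subtotal = 0.6500 ms
Link 3: t_trans = 4000/(5*10^6) s = 0.8000 ms; t_prop = 100/200000 s = 0.5000 ms; subtotal = 1.3000 ms
End-to-end = 6.0000 + 0.6500 + 1.3000 = 7.9500 ms -> 7.950 ms (3 dp)

7.950


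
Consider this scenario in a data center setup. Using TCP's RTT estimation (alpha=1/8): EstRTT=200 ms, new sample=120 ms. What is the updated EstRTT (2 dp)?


Given: EstRTT = 200 ms, SampleRTT = 120 ms, alpha = 1/8
New EstRTT = (1 - alpha) * EstRTT + alpha * SampleRTT
(7/8) * 200 = 175
(1/8) * 120 = 15
New EstRTT = 175 + 15 = 190 ms -> 190.00 ms (2 dp)

190.00


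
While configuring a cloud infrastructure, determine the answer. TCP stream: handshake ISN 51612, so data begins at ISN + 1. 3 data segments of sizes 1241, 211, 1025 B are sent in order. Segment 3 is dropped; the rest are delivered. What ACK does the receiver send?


SYN uses sequence number 51612; first data byte = ISN + 1 = 51613.
Segment 1: SEQ = 51613, len = 1241 B, covers [51613, 52853]
Segment 2: SEQ = 52854, len = 211 B, covers [52854, 53064]
Segment 3: SEQ = 53065, len = 1025 B, covers [53065, 54089] [LOST]
In-order data received: bytes [51613, 53064] (segments 1..2).
Segment 3 missing -> gap begins at byte 53065.
Cumulative ACK = next expected in-order byte = 51613 + 1241 + 211 = 53065

53065


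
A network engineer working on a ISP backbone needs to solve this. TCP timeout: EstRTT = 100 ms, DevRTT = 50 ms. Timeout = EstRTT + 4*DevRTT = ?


Given: EstRTT = 100 ms, DevRTT = 50 ms
Timeout = EstRTT + 4 * DevRTT
4 * DevRTT = 4 * 50 = 200
Timeout = 100 + 200 = 300 ms

300


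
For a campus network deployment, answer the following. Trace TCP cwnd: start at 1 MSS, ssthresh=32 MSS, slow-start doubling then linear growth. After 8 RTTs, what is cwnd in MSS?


RTT 0: cwnd = 1 MSS (initial)
RTT 1: cwnd = 2 MSS (slow start, doubled)
RTT 2: cwnd = 4 MSS (slow start, doubled)
RTT 3: cwnd = 8 MSS (slow start, doubled)
RTT 4: cwnd = 16 MSS (slow start, doubled)
RTT 5: cwnd = 32 MSS (slow start, doubled)
RTT 6: cwnd = 33 MSS (congestion avoidance, +1)
RTT 7: cwnd = 34 MSS (congestion avoidance, +1)
RTT 8: cwnd = 35 MSS (congestion avoidance, +1)

35


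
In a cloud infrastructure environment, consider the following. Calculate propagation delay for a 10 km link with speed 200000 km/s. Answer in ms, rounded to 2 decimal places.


Given: distance = 10 km, speed = 200000 km/s
Delay = distance / speed = 10 / 200000 seconds
Delay in ms = 10 * 1000 / 200000
Delay = 0.0500 ms
Rounded to 2 dp = 0.05 ms

0.05


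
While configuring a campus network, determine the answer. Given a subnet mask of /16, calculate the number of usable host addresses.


Given: subnet mask /16
Host bits = 32 - 16 = 16
Total addresses = 2^16 = 65536
Usable hosts = 65536 - 2 (network + broadcast) = 65534

65534


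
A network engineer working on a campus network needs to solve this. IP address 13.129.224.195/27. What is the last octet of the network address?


Given: IP = 13.129.224.195, prefix = /27
Subnet mask = 255.255.255.224
Last octet of IP: 195
Last octet of mask: 224
Network last octet = 195 AND 224 = 192

192


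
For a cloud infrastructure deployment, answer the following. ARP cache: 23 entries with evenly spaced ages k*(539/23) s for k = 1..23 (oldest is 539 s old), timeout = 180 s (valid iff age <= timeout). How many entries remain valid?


Ages are k * 539/23 s for k = 1..23 (spacing = 23.4348 s).
Entry k is valid iff k * 539/23 <= 180 iff k <= 23 * 180 / 539 = 7.6809
n_valid = floor(7.6809) = 7
(n_stale = 23 - 7 = 16)

7


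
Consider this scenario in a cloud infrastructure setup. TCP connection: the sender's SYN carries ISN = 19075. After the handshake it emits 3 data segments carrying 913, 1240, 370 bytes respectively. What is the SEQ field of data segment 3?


The SYN occupies sequence number ISN = 19075, so the first data byte is ISN + 1 = 19076.
SEQ of data segment i = (ISN + 1) + sum of payload sizes of segments 1..i-1.
Segment 1: SEQ = 19076, payload = 913 bytes
Segment 2: SEQ = 19989, payload = 1240 bytes
Segment 3: SEQ = 21229, payload = 370 bytes
SEQ of segment 3 = 19076 + 913 + 1240 = 21229

21229


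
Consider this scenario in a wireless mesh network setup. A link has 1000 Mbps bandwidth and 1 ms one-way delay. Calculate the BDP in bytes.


Given: bandwidth = 1000 Mbps, delay = 1 ms
BDP in bits = 1000 * 10^6 * 1 / 1000
BDP in bits = 1000000
BDP in bytes = 1000000 / 8 = 125000

125000


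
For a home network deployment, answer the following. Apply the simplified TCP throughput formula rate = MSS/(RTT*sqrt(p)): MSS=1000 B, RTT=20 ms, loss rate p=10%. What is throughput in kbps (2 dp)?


Given: MSS = 1000 bytes, RTT = 20 ms, loss = 10%
RTT in seconds = 20 / 1000 = 0.02
Loss rate = 10% = 0.1
sqrt(loss) = sqrt(0.1) = 0.316227766017
Throughput (bytes/s) = 1000 / (0.02 * 0.316227766017) = 158113.8830
Throughput (kbps) = 158113.8830 * 8 / 1000 = 1264.911064 -> 1264.91 kbps (2 dp)

1264.91


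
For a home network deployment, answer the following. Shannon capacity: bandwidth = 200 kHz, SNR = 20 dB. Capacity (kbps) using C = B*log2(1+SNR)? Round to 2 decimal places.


Given: B = 200 kHz, SNR = 20 dB
SNR linear = 10^(20/10) = 100
1 + SNR = 101
log2(101) = 6.6582114828
C = 200 * 1000 * 6.6582114828 = 1331642.2966 bps
C = 1331.642297 kbps -> 1331.64 kbps (2 dp)

1331.64


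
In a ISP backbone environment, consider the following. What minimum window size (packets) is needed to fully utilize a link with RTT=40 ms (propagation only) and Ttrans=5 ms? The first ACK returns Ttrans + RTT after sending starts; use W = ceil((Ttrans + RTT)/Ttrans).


Given: Ttrans = 5 ms, RTT = 40 ms (= 2 * Tprop, Tprop = 20 ms)
Time until first ACK returns = Ttrans + RTT = 5 + 40 = 45 ms
Need W * Ttrans >= Ttrans + RTT  ->  W >= (Ttrans + RTT) / Ttrans
(Ttrans + RTT) / Ttrans = 45 / 5 = 9
W_min = ceil(9) = 9

9


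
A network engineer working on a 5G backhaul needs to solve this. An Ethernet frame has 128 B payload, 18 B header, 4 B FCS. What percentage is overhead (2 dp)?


Given: payload = 128 B, header = 18 B, trailer = 4 B
Overhead bytes = header + trailer = 18 + 4 = 22
Total frame = payload + overhead = 128 + 22 = 150
Overhead % = 22 / 150 * 100 = 14.6667% -> 14.67% (2 dp)

14.67


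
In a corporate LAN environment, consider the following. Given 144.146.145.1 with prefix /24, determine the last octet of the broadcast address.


Given: IP = 144.146.145.1, prefix = /24
Host bits = 32 - 24 = 8
Network last octet = 1 AND mask = 0
Host part size = 2^8 - 1 = 255
Broadcast last octet = 0 OR 255 = 255

255


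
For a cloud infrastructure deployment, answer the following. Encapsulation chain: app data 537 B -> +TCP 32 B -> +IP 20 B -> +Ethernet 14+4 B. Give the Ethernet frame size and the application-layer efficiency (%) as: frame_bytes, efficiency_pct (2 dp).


TCP segment = 537 + 32 = 569 B
IP packet = 569 + 20 = 589 B
Ethernet frame = 589 + 14 + 4 = 607 B
Efficiency = app / frame = 537 / 607 = 0.884679 = 88.4679% -> 88.47% (2 dp)

607, 88.47


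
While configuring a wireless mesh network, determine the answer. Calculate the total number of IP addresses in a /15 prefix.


Given: CIDR prefix /15
Host bits = 32 - 15 = 17
Total addresses = 2^17 = 131072

131072


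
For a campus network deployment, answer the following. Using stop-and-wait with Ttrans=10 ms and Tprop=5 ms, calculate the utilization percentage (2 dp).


Given: Ttrans = 10 ms, Tprop = 5 ms
RTT = 2 * Tprop = 2 * 5 = 10 ms
U = Ttrans / (Ttrans + RTT)
U = 10 / (10 + 10)
U = 10 / 20 = 0.5
U% = 50.00%

50.00


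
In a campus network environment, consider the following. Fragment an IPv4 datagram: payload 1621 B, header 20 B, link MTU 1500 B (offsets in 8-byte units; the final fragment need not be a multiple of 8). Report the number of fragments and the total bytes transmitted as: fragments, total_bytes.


Max data per non-final fragment = floor((MTU - header)/8)*8 = floor((1500 - 20)/8)*8 = floor(1480/8)*8 = 1480 B
Final fragment needs no 8-byte alignment: it can carry up to MTU - header = 1480 B
Non-final fragments needed = ceil((payload - 1480) / 1480) = ceil(141/1480) = ceil(0.0953) = 1
Number of fragments = 1 + 1 = 2
Fragment sizes (data): 1 * 1480 B + 141 B (last, 141 <= 1480 OK)
Total bytes sent = payload + n_frags * header = 1621 + 2*20 = 1621 + 40 = 1661 B

2, 1661


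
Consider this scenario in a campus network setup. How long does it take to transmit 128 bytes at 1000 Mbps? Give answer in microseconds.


Given: packet = 128 bytes, bandwidth = 1000 Mbps
Packet in bits = 128 * 8 = 1024 bits
Bandwidth = 1000 * 10^6 = 1000000000 bps
Time = 1024 / 1000000000 seconds
Time in us = 1024 * 10^6 / 1000000000 = 1.024

1.024


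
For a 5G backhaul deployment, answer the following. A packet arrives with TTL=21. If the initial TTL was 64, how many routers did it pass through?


Given: initial TTL = 64, received TTL = 21
Hops = initial TTL - received TTL
Hops = 64 - 21 = 43

43


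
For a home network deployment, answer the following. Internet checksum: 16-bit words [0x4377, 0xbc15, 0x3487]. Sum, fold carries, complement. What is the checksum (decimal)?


Given words: [0x4377, 0xbc15, 0x3487]
Step 1: Sum all words
Raw sum = 17271 + 48149 + 13447 = 78867
Step 2: Fold carry: (13331 + 1) = 13332
One's complement = ~13332 & 0xFFFF = 52203

52203


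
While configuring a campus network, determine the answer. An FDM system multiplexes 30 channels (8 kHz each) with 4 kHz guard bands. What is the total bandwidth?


Given: 30 channels, 8 kHz each, guard = 4 kHz
Channel bandwidth = 30 * 8 = 240 kHz
Guard bands = 29 gaps * 4 kHz = 116 kHz
Total = 240 + 116 = 356 kHz

356


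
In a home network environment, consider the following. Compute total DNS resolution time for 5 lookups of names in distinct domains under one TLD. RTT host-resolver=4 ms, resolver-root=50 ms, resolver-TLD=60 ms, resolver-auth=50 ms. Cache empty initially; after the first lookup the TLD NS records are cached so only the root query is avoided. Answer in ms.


Lookup 1 (cold cache): local + root + TLD + auth = 4 + 50 + 60 + 50 = 164 ms
Lookups 2..5 (TLD NS cached -> skip root; new domain -> still ask TLD and auth): local + TLD + auth = 4 + 60 + 50 = 114 ms each
Remaining 4 lookups: 4 * 114 = 456 ms
Total = 164 + 456 = 620 ms

620
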